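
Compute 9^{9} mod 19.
1

Using successive squaring:
Binary expansion of 9: 1001
Powers of 9 mod 19 (each is the square of the previous):
  9^1 ≡ 9 (mod 19)
  9^2 ≡ 9² = 81 ≡ 5 (mod 19)
  9^4 ≡ 5² = 25 ≡ 6 (mod 19)
  9^8 ≡ 6² = 36 ≡ 17 (mod 19)
9 = 8 + 1, so 9^9 = 9^8 × 9^1 ≡ 17 × 9 (mod 19)
Multiplying step by step:
  17 × 9 = 153 ≡ 1 (mod 19)
Result: 9^9 ≡ 1 (mod 19)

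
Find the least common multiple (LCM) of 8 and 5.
40

First find GCD(8, 5) using the Euclidean algorithm:
8 = 1 × 5 + 3
5 = 1 × 3 + 2
3 = 1 × 2 + 1
2 = 2 × 1 + 0
GCD(8, 5) = 1

LCM formula: LCM(a, b) = (a × b) / GCD(a, b)
LCM(8, 5) = (8 × 5) / 1
LCM(8, 5) = 40 / 1
LCM(8, 5) = 40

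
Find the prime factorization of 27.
3^3

Divide by primes starting from smallest:
27 ÷ 3 = 9
9 ÷ 3 = 3
3 ÷ 3 = 1

27 = 3^3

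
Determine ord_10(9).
Powers of 9 mod 10: 9^1≡9, 9^2≡1. Order = 2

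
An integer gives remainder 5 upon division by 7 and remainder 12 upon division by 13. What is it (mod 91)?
M = 7 × 13 = 91. M₁ = 13, y₁ ≡ 6 (mod 7). M₂ = 7, y₂ ≡ 2 (mod 13). r = 5×13×6 + 12×7×2 ≡ 12 (mod 91). The smallest positive such number is 12.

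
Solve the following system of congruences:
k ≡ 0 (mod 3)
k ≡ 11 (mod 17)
45

Using the Chinese Remainder Theorem:
M = product of moduli = 51
For equation 1: M_1 = 17, 17 ≡ 2 (mod 3), inverse of 17 mod 3 is 2 (check: 2 × 2 = 4 ≡ 1 (mod 3))
For equation 2: M_2 = 3, 3 ≡ 3 (mod 17), inverse of 3 mod 17 is 6 (check: 3 × 6 = 18 ≡ 1 (mod 17))
Combine: k ≡ Σ r_i×M_i×(M_i⁻¹ mod m_i) = 0×17×2 + 11×3×6 = 0 + 198 = 198
198 mod 51 = 45
k ≡ 45 (mod 51)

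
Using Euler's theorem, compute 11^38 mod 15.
By Euler: 11^{8} ≡ 1 (mod 15) since gcd(11, 15) = 1. 38 = 4×8 + 6. So 11^{38} ≡ 11^{6} ≡ 1 (mod 15)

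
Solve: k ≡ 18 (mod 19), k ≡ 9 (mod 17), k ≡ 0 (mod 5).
M = 19 × 17 × 5 = 1615. M₁ = 85, y₁ ≡ 17 (mod 19). M₂ = 95, y₂ ≡ 12 (mod 17). M₃ = 323, y₃ ≡ 2 (mod 5). k = 18×85×17 + 9×95×12 + 0×323×2 ≡ 740 (mod 1615)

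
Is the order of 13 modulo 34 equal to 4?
Yes, ord_34(13) = 4.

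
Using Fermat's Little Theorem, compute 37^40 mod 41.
By Fermat's Little Theorem, 37^{40} ≡ 1 (mod 41) since 41 is prime and gcd(37, 41) = 1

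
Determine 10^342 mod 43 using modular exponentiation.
Using Fermat: 10^{42} ≡ 1 (mod 43). 342 ≡ 6 (mod 42). So 10^{342} ≡ 10^{6} ≡ 35 (mod 43)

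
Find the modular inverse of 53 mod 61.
53^(-1) ≡ 38 (mod 61). Verification: 53 × 38 = 2014 ≡ 1 (mod 61)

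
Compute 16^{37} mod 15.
1

Using successive squaring:
Binary expansion of 37: 100101
Powers of 16 mod 15 (each is the square of the previous):
  16^1 ≡ 1 (mod 15)
  16^2 ≡ 1² = 1 ≡ 1 (mod 15)
  16^4 ≡ 1² = 1 ≡ 1 (mod 15)
  16^8 ≡ 1² = 1 ≡ 1 (mod 15)
  16^16 ≡ 1² = 1 ≡ 1 (mod 15)
  16^32 ≡ 1² = 1 ≡ 1 (mod 15)
37 = 32 + 4 + 1, so 16^37 = 16^32 × 16^4 × 16^1 ≡ 1 × 1 × 1 (mod 15)
Multiplying step by step:
  1 × 1 = 1 ≡ 1 (mod 15)
  1 × 1 = 1 ≡ 1 (mod 15)
Result: 16^37 ≡ 1 (mod 15)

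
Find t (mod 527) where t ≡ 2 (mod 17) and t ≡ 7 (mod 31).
M = 17 × 31 = 527. M₁ = 31, y₁ ≡ 11 (mod 17). M₂ = 17, y₂ ≡ 11 (mod 31). t = 2×31×11 + 7×17×11 ≡ 410 (mod 527)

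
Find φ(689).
624

Prime factorization: 689 = 13 × 53
Using the formula φ(n) = n × Π(1 - 1/p) for each prime factor p:
φ(689) = 689 × (1 - 1/13) × (1 - 1/53)
φ(689) = 624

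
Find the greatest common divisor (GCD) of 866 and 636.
2

Using the Euclidean algorithm:
866 = 1 × 636 + 230
636 = 2 × 230 + 176
230 = 1 × 176 + 54
176 = 3 × 54 + 14
54 = 3 × 14 + 12
14 = 1 × 12 + 2
12 = 6 × 2 + 0

GCD(866, 636) = 2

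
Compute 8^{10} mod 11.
1

Using successive squaring:
Binary expansion of 10: 1010
Powers of 8 mod 11 (each is the square of the previous):
  8^1 ≡ 8 (mod 11)
  8^2 ≡ 8² = 64 ≡ 9 (mod 11)
  8^4 ≡ 9² = 81 ≡ 4 (mod 11)
  8^8 ≡ 4² = 16 ≡ 5 (mod 11)
10 = 8 + 2, so 8^10 = 8^8 × 8^2 ≡ 5 × 9 (mod 11)
Multiplying step by step:
  5 × 9 = 45 ≡ 1 (mod 11)
Result: 8^10 ≡ 1 (mod 11)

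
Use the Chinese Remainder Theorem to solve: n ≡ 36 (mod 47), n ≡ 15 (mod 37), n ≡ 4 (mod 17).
19588

Using the Chinese Remainder Theorem:
M = product of moduli = 29563
For equation 1: M_1 = 629, 629 ≡ 18 (mod 47), inverse of 629 mod 47 is 34 (check: 18 × 34 = 612 ≡ 1 (mod 47))
For equation 2: M_2 = 799, 799 ≡ 22 (mod 37), inverse of 799 mod 37 is 32 (check: 22 × 32 = 704 ≡ 1 (mod 37))
For equation 3: M_3 = 1739, 1739 ≡ 5 (mod 17), inverse of 1739 mod 17 is 7 (check: 5 × 7 = 35 ≡ 1 (mod 17))
Combine: n ≡ Σ r_i×M_i×(M_i⁻¹ mod m_i) = 36×629×34 + 15×799×32 + 4×1739×7 = 769896 + 383520 + 48692 = 1202108
1202108 mod 29563 = 19588
n ≡ 19588 (mod 29563)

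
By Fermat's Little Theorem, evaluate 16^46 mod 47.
By Fermat's Little Theorem, 16^{46} ≡ 1 (mod 47) since 47 is prime and gcd(16, 47) = 1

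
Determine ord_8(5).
Powers of 5 mod 8: 5^1≡5, 5^2≡1. Order = 2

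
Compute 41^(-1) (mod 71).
26

Using Extended Euclidean Algorithm:
gcd(41, 71) = 1
Bezout coefficients: 41 × 26 + 71 × -15 = 1
So 41 × 26 ≡ 1 (mod 71)
The inverse is 26 mod 71 = 26
Verification: 41 × 26 = 1066 = 15 × 71 + 1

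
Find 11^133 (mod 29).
Using Fermat: 11^{28} ≡ 1 (mod 29). 133 ≡ 21 (mod 28). So 11^{133} ≡ 11^{21} ≡ 17 (mod 29)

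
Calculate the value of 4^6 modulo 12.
6 = 4 + 2 (binary 110). Repeated squaring mod 12: 4^1 ≡ 4; 4^2 ≡ 4² = 16 ≡ 4; 4^4 ≡ 4² = 16 ≡ 4. Multiply: 4^6 = 4^4 × 4^2 ≡ 4 × 4 (mod 12): 4 × 4 = 16 ≡ 4. So 4^6 ≡ 4 (mod 12).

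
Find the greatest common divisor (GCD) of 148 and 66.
2

Using the Euclidean algorithm:
148 = 2 × 66 + 16
66 = 4 × 16 + 2
16 = 8 × 2 + 0

GCD(148, 66) = 2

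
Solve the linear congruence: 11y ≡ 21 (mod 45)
6

Since gcd(11, 45) = 1 divides 21, a solution exists.
Multiply both sides by the inverse of 11 mod 45:
  11^(-1) mod 45 = 41
  x ≡ 41 × 21 ≡ 861 ≡ 6 (mod 45)
Verification: 11 × 6 = 66 = 1 × 45 + 21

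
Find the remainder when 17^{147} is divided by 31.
By Fermat: 17^{30} ≡ 1 (mod 31). 147 = 4×30 + 27. So 17^{147} ≡ 17^{27} ≡ 29 (mod 31)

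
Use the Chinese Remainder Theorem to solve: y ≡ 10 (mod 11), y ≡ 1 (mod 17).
120

Using the Chinese Remainder Theorem:
M = product of moduli = 187
For equation 1: M_1 = 17, 17 ≡ 6 (mod 11), inverse of 17 mod 11 is 2 (check: 6 × 2 = 12 ≡ 1 (mod 11))
For equation 2: M_2 = 11, 11 ≡ 11 (mod 17), inverse of 11 mod 17 is 14 (check: 11 × 14 = 154 ≡ 1 (mod 17))
Combine: y ≡ Σ r_i×M_i×(M_i⁻¹ mod m_i) = 10×17×2 + 1×11×14 = 340 + 154 = 494
494 mod 187 = 120
y ≡ 120 (mod 187)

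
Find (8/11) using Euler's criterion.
(8/11) = 8^{5} mod 11 = -1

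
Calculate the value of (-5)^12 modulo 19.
Using repeated squaring. (-5) ≡ 14 (mod 19). 12 = 8 + 4 (binary 1100). Repeated squaring mod 19: 14^1 ≡ 14; 14^2 ≡ 14² = 196 ≡ 6; 14^4 ≡ 6² = 36 ≡ 17; 14^8 ≡ 17² = 289 ≡ 4. Multiply: (-5)^12 ≡ 14^8 × 14^4 ≡ 4 × 17 (mod 19): 4 × 17 = 68 ≡ 11. So (-5)^12 ≡ 11 (mod 19).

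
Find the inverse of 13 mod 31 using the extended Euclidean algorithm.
Extended GCD: 13(12) + 31(-5) = 1. So 13^(-1) ≡ 12 ≡ 12 (mod 31). Verify: 13 × 12 = 156 ≡ 1 (mod 31)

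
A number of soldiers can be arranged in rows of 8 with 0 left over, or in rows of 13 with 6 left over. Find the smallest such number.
M = 8 × 13 = 104. M₁ = 13, y₁ ≡ 5 (mod 8). M₂ = 8, y₂ ≡ 5 (mod 13). t = 0×13×5 + 6×8×5 ≡ 32 (mod 104). The smallest positive such number is 32.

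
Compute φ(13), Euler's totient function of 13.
12

Prime factorization: 13 = 13
Using the formula φ(n) = n × Π(1 - 1/p) for each prime factor p:
φ(13) = 13 × (1 - 1/13)
φ(13) = 12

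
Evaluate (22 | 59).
(22/59) = 22^{29} mod 59 = 1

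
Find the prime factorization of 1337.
7 × 191

Divide by primes starting from smallest:
1337 ÷ 7 = 191
191 ÷ 191 = 1

1337 = 7 × 191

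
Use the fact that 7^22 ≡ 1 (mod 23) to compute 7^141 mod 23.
By Fermat: 7^{22} ≡ 1 (mod 23). 141 = 6×22 + 9. So 7^{141} ≡ 7^{9} ≡ 15 (mod 23)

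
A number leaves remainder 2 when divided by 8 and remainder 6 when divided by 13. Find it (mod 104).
M = 8 × 13 = 104. M₁ = 13, y₁ ≡ 5 (mod 8). M₂ = 8, y₂ ≡ 5 (mod 13). y = 2×13×5 + 6×8×5 ≡ 58 (mod 104)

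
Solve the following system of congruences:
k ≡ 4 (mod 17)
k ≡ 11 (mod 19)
106

Using the Chinese Remainder Theorem:
M = product of moduli = 323
For equation 1: M_1 = 19, 19 ≡ 2 (mod 17), inverse of 19 mod 17 is 9 (check: 2 × 9 = 18 ≡ 1 (mod 17))
For equation 2: M_2 = 17, 17 ≡ 17 (mod 19), inverse of 17 mod 19 is 9 (check: 17 × 9 = 153 ≡ 1 (mod 19))
Combine: k ≡ Σ r_i×M_i×(M_i⁻¹ mod m_i) = 4×19×9 + 11×17×9 = 684 + 1683 = 2367
2367 mod 323 = 106
k ≡ 106 (mod 323)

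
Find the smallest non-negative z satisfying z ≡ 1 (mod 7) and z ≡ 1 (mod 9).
M = 7 × 9 = 63. M₁ = 9, y₁ ≡ 4 (mod 7). M₂ = 7, y₂ ≡ 4 (mod 9). z = 1×9×4 + 1×7×4 ≡ 1 (mod 63)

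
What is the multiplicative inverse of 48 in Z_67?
7

Using Extended Euclidean Algorithm:
gcd(48, 67) = 1
Bezout coefficients: 48 × 7 + 67 × -5 = 1
So 48 × 7 ≡ 1 (mod 67)
The inverse is 7 mod 67 = 7
Verification: 48 × 7 = 336 = 5 × 67 + 1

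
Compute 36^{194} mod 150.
66

Using successive squaring:
Binary expansion of 194: 11000010
Powers of 36 mod 150 (each is the square of the previous):
  36^1 ≡ 36 (mod 150)
  36^2 ≡ 36² = 1296 ≡ 96 (mod 150)
  36^4 ≡ 96² = 9216 ≡ 66 (mod 150)
  36^8 ≡ 66² = 4356 ≡ 6 (mod 150)
  36^16 ≡ 6² = 36 ≡ 36 (mod 150)
  36^32 ≡ 36² = 1296 ≡ 96 (mod 150)
  36^64 ≡ 96² = 9216 ≡ 66 (mod 150)
  36^128 ≡ 66² = 4356 ≡ 6 (mod 150)
194 = 128 + 64 + 2, so 36^194 = 36^128 × 36^64 × 36^2 ≡ 6 × 66 × 96 (mod 150)
Multiplying step by step:
  6 × 66 = 396 ≡ 96 (mod 150)
  96 × 96 = 9216 ≡ 66 (mod 150)
Result: 36^194 ≡ 66 (mod 150)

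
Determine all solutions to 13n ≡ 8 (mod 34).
32

Since gcd(13, 34) = 1 divides 8, a solution exists.
Multiply both sides by the inverse of 13 mod 34:
  13^(-1) mod 34 = 21
  x ≡ 21 × 8 ≡ 168 ≡ 32 (mod 34)
Verification: 13 × 32 = 416 = 12 × 34 + 8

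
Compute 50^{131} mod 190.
160

Using successive squaring:
Binary expansion of 131: 10000011
Powers of 50 mod 190 (each is the square of the previous):
  50^1 ≡ 50 (mod 190)
  50^2 ≡ 50² = 2500 ≡ 30 (mod 190)
  50^4 ≡ 30² = 900 ≡ 140 (mod 190)
  50^8 ≡ 140² = 19600 ≡ 30 (mod 190)
  50^16 ≡ 30² = 900 ≡ 140 (mod 190)
  50^32 ≡ 140² = 19600 ≡ 30 (mod 190)
  50^64 ≡ 30² = 900 ≡ 140 (mod 190)
  50^128 ≡ 140² = 19600 ≡ 30 (mod 190)
131 = 128 + 2 + 1, so 50^131 = 50^128 × 50^2 × 50^1 ≡ 30 × 30 × 50 (mod 190)
Multiplying step by step:
  30 × 30 = 900 ≡ 140 (mod 190)
  140 × 50 = 7000 ≡ 160 (mod 190)
Result: 50^131 ≡ 160 (mod 190)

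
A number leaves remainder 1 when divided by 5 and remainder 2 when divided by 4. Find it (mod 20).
M = 5 × 4 = 20. M₁ = 4, y₁ ≡ 4 (mod 5). M₂ = 5, y₂ ≡ 1 (mod 4). z = 1×4×4 + 2×5×1 ≡ 6 (mod 20)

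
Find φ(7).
6

Prime factorization: 7 = 7
Using the formula φ(n) = n × Π(1 - 1/p) for each prime factor p:
φ(7) = 7 × (1 - 1/7)
φ(7) = 6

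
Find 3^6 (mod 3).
3 ≡ 0 (mod 3). 6 = 4 + 2 (binary 110). Repeated squaring mod 3: 0^1 ≡ 0; 0^2 ≡ 0² = 0 ≡ 0; 0^4 ≡ 0² = 0 ≡ 0. Multiply: 3^6 ≡ 0^4 × 0^2 ≡ 0 × 0 (mod 3): 0 × 0 = 0 ≡ 0. So 3^6 ≡ 0 (mod 3).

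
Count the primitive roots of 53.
24

The number of primitive roots modulo p is φ(p-1) = φ(52)
φ(52) = 24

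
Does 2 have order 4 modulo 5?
p - 1 = 4 has prime divisors 2. Check 2^(4/q) mod 5 for each: 2^(4/2) = 2^2 ≡ 4 (mod 5). None of these is 1, so 2 has order 4 = φ(5), so it is a primitive root mod 5.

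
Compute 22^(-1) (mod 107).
73

Using Extended Euclidean Algorithm:
gcd(22, 107) = 1
Bezout coefficients: 22 × -34 + 107 × 7 = 1
So 22 × -34 ≡ 1 (mod 107)
The inverse is -34 mod 107 = 73
Verification: 22 × 73 = 1606 = 15 × 107 + 1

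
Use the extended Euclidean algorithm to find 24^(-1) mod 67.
Extended GCD: 24(14) + 67(-5) = 1. So 24^(-1) ≡ 14 ≡ 14 (mod 67). Verify: 24 × 14 = 336 ≡ 1 (mod 67)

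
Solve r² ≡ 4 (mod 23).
The square roots of 4 mod 23 are 2 and 21. Verify: 2² = 4 ≡ 4 (mod 23)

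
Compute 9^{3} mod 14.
1

Using successive squaring:
Binary expansion of 3: 11
Powers of 9 mod 14 (each is the square of the previous):
  9^1 ≡ 9 (mod 14)
  9^2 ≡ 9² = 81 ≡ 11 (mod 14)
3 = 2 + 1, so 9^3 = 9^2 × 9^1 ≡ 11 × 9 (mod 14)
Multiplying step by step:
  11 × 9 = 99 ≡ 1 (mod 14)
Result: 9^3 ≡ 1 (mod 14)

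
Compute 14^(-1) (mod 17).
14^(-1) ≡ 11 (mod 17). Verification: 14 × 11 = 154 ≡ 1 (mod 17)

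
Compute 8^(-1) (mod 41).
8^(-1) ≡ 36 (mod 41). Verification: 8 × 36 = 288 ≡ 1 (mod 41)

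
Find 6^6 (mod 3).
6 ≡ 0 (mod 3). 6 = 4 + 2 (binary 110). Repeated squaring mod 3: 0^1 ≡ 0; 0^2 ≡ 0² = 0 ≡ 0; 0^4 ≡ 0² = 0 ≡ 0. Multiply: 6^6 ≡ 0^4 × 0^2 ≡ 0 × 0 (mod 3): 0 × 0 = 0 ≡ 0. So 6^6 ≡ 0 (mod 3).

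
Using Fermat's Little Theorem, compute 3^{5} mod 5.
3

By Fermat's Little Theorem, a^(p-1) ≡ 1 (mod p) for prime p and gcd(a, p) = 1
Here p = 5, so 3^4 ≡ 1 (mod 5)
We can reduce the exponent: 5 mod 4 = 1
So 3^5 ≡ 3^1 (mod 5)
Computing: 3^1 mod 5 = 3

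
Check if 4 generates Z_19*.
p - 1 = 18 has prime divisors 2, 3. Check 4^(18/q) mod 19 for each: 4^(18/2) = 4^9 ≡ 1, 4^(18/3) = 4^6 ≡ 11 (mod 19). Since 4^9 ≡ 1 (mod 19), the order of 4 divides 9 (in fact the order is 9) ≠ 18, so it is not a primitive root.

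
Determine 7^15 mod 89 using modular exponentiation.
Using repeated squaring. 15 = 8 + 4 + 2 + 1 (binary 1111). Repeated squaring mod 89: 7^1 ≡ 7; 7^2 ≡ 7² = 49 ≡ 49; 7^4 ≡ 49² = 2401 ≡ 87; 7^8 ≡ 87² = 7569 ≡ 4. Multiply: 7^15 = 7^8 × 7^4 × 7^2 × 7^1 ≡ 4 × 87 × 49 × 7 (mod 89): 4 × 87 = 348 ≡ 81; 81 × 49 = 3969 ≡ 53; 53 × 7 = 371 ≡ 15. So 7^15 ≡ 15 (mod 89).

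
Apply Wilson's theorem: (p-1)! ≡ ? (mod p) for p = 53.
By Wilson's theorem, (52)! ≡ -1 ≡ 52 (mod 53)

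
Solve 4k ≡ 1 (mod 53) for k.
40

Using Extended Euclidean Algorithm:
gcd(4, 53) = 1
Bezout coefficients: 4 × -13 + 53 × 1 = 1
So 4 × -13 ≡ 1 (mod 53)
The inverse is -13 mod 53 = 40
Verification: 4 × 40 = 160 = 3 × 53 + 1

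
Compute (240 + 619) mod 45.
4

(240 + 619) = 859
859 mod 45 = 4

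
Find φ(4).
2

Prime factorization: 4 = 2^2
Using the formula φ(n) = n × Π(1 - 1/p) for each prime factor p:
φ(4) = 4 × (1 - 1/2)
φ(4) = 2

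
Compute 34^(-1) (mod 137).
34^(-1) ≡ 133 (mod 137). Verification: 34 × 133 = 4522 ≡ 1 (mod 137)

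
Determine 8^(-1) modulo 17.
8^(-1) ≡ 15 (mod 17). Verification: 8 × 15 = 120 ≡ 1 (mod 17)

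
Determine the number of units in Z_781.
700

Prime factorization: 781 = 11 × 71
Using the formula φ(n) = n × Π(1 - 1/p) for each prime factor p:
φ(781) = 781 × (1 - 1/11) × (1 - 1/71)
φ(781) = 700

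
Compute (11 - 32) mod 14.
7

(11 - 32) = -21
-21 mod 14 = 7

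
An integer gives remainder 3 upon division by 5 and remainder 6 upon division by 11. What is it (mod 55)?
M = 5 × 11 = 55. M₁ = 11, y₁ ≡ 1 (mod 5). M₂ = 5, y₂ ≡ 9 (mod 11). r = 3×11×1 + 6×5×9 ≡ 28 (mod 55). The smallest positive such number is 28.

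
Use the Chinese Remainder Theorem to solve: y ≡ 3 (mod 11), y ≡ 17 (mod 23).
201

Using the Chinese Remainder Theorem:
M = product of moduli = 253
For equation 1: M_1 = 23, 23 ≡ 1 (mod 11), inverse of 23 mod 11 is 1 (check: 1 × 1 = 1 ≡ 1 (mod 11))
For equation 2: M_2 = 11, 11 ≡ 11 (mod 23), inverse of 11 mod 23 is 21 (check: 11 × 21 = 231 ≡ 1 (mod 23))
Combine: y ≡ Σ r_i×M_i×(M_i⁻¹ mod m_i) = 3×23×1 + 17×11×21 = 69 + 3927 = 3996
3996 mod 253 = 201
y ≡ 201 (mod 253)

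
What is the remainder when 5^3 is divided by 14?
3 = 2 + 1 (binary 11). Repeated squaring mod 14: 5^1 ≡ 5; 5^2 ≡ 5² = 25 ≡ 11. Multiply: 5^3 = 5^2 × 5^1 ≡ 11 × 5 (mod 14): 11 × 5 = 55 ≡ 13. So 5^3 ≡ 13 (mod 14).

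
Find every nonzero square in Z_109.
QRs mod 109: {1, 3, 4, 5, 7, 9, 12, 15, 16, 20, 21, 22, 25, 26, 27, 28, 29, 31, 34, 35, 36, 38, 43, 45, 46, 48, 49, 60, 61, 63, 64, 66, 71, 73, 74, 75, 78, 80, 81, 82, 83, 84, 87, 88, 89, 93, 94, 97, 100, 102, 104, 105, 106, 108}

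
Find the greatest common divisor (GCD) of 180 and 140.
20

Using the Euclidean algorithm:
180 = 1 × 140 + 40
140 = 3 × 40 + 20
40 = 2 × 20 + 0

GCD(180, 140) = 20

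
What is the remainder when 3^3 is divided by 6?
3 = 2 + 1 (binary 11). Repeated squaring mod 6: 3^1 ≡ 3; 3^2 ≡ 3² = 9 ≡ 3. Multiply: 3^3 = 3^2 × 3^1 ≡ 3 × 3 (mod 6): 3 × 3 = 9 ≡ 3. So 3^3 ≡ 3 (mod 6).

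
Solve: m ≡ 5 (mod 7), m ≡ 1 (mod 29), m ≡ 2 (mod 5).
M = 7 × 29 × 5 = 1015. M₁ = 145, y₁ ≡ 3 (mod 7). M₂ = 35, y₂ ≡ 5 (mod 29). M₃ = 203, y₃ ≡ 2 (mod 5). m = 5×145×3 + 1×35×5 + 2×203×2 ≡ 117 (mod 1015)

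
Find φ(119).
96

Prime factorization: 119 = 7 × 17
Using the formula φ(n) = n × Π(1 - 1/p) for each prime factor p:
φ(119) = 119 × (1 - 1/7) × (1 - 1/17)
φ(119) = 96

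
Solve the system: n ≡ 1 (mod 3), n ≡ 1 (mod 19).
M = 3 × 19 = 57. M₁ = 19, y₁ ≡ 1 (mod 3). M₂ = 3, y₂ ≡ 13 (mod 19). n = 1×19×1 + 1×3×13 ≡ 1 (mod 57)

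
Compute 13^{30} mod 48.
25

Using successive squaring:
Binary expansion of 30: 11110
Powers of 13 mod 48 (each is the square of the previous):
  13^1 ≡ 13 (mod 48)
  13^2 ≡ 13² = 169 ≡ 25 (mod 48)
  13^4 ≡ 25² = 625 ≡ 1 (mod 48)
  13^8 ≡ 1² = 1 ≡ 1 (mod 48)
  13^16 ≡ 1² = 1 ≡ 1 (mod 48)
30 = 16 + 8 + 4 + 2, so 13^30 = 13^16 × 13^8 × 13^4 × 13^2 ≡ 1 × 1 × 1 × 25 (mod 48)
Multiplying step by step:
  1 × 1 = 1 ≡ 1 (mod 48)
  1 × 1 = 1 ≡ 1 (mod 48)
  1 × 25 = 25 ≡ 25 (mod 48)
Result: 13^30 ≡ 25 (mod 48)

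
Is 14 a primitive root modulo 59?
p - 1 = 58 has prime divisors 2, 29. Check 14^(58/q) mod 59 for each: 14^(58/2) = 14^29 ≡ 58, 14^(58/29) = 14^2 ≡ 19 (mod 59). None of these is 1, so 14 has order 58 = φ(59), so it is a primitive root mod 59.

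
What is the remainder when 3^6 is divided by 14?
6 = 4 + 2 (binary 110). Repeated squaring mod 14: 3^1 ≡ 3; 3^2 ≡ 3² = 9 ≡ 9; 3^4 ≡ 9² = 81 ≡ 11. Multiply: 3^6 = 3^4 × 3^2 ≡ 11 × 9 (mod 14): 11 × 9 = 99 ≡ 1. So 3^6 ≡ 1 (mod 14).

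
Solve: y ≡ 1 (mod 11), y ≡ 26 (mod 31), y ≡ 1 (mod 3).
M = 11 × 31 × 3 = 1023. M₁ = 93, y₁ ≡ 9 (mod 11). M₂ = 33, y₂ ≡ 16 (mod 31). M₃ = 341, y₃ ≡ 2 (mod 3). y = 1×93×9 + 26×33×16 + 1×341×2 ≡ 925 (mod 1023)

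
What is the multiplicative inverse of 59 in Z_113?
23

Using Extended Euclidean Algorithm:
gcd(59, 113) = 1
Bezout coefficients: 59 × 23 + 113 × -12 = 1
So 59 × 23 ≡ 1 (mod 113)
The inverse is 23 mod 113 = 23
Verification: 59 × 23 = 1357 = 12 × 113 + 1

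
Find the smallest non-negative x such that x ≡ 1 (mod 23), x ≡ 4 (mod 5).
24

Using the Chinese Remainder Theorem:
M = product of moduli = 115
For equation 1: M_1 = 5, 5 ≡ 5 (mod 23), inverse of 5 mod 23 is 14 (check: 5 × 14 = 70 ≡ 1 (mod 23))
For equation 2: M_2 = 23, 23 ≡ 3 (mod 5), inverse of 23 mod 5 is 2 (check: 3 × 2 = 6 ≡ 1 (mod 5))
Combine: x ≡ Σ r_i×M_i×(M_i⁻¹ mod m_i) = 1×5×14 + 4×23×2 = 70 + 184 = 254
254 mod 115 = 24
x ≡ 24 (mod 115)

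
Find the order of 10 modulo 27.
Powers of 10 mod 27: 10^1≡10, 10^2≡19, 10^3≡1. Order = 3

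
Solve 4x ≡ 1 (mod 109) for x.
82

Using Extended Euclidean Algorithm:
gcd(4, 109) = 1
Bezout coefficients: 4 × -27 + 109 × 1 = 1
So 4 × -27 ≡ 1 (mod 109)
The inverse is -27 mod 109 = 82
Verification: 4 × 82 = 328 = 3 × 109 + 1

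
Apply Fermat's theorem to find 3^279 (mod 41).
By Fermat: 3^{40} ≡ 1 (mod 41). 279 = 6×40 + 39. So 3^{279} ≡ 3^{39} ≡ 14 (mod 41)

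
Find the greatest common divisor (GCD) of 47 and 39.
1

Using the Euclidean algorithm:
47 = 1 × 39 + 8
39 = 4 × 8 + 7
8 = 1 × 7 + 1
7 = 7 × 1 + 0

GCD(47, 39) = 1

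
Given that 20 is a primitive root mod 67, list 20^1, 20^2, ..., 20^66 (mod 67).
g^1, g^2, ..., g^{66} mod 67: {20, 65, 27, 4, 13, 59, 41, 16, 52, 35, 30, 64, 7, 6, 53, 55, 28, 24, 11, 19, 45, 29, 44, 9, 46, 49, 42, 36, 50, 62, 34, 10, 66, 47, 2, 40, 63, 54, 8, 26, 51, 15, 32, 37, 3, 60, 61, 14, 12, 39, 43, 56, 48, 22, 38, 23, 58, 21, 18, 25, 31, 17, 5, 33, 57, 1}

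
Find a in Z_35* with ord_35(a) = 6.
31 has order 6 mod 35 since 31^{6} ≡ 1 (mod 35) and no smaller power works.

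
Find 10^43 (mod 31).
Using Fermat: 10^{30} ≡ 1 (mod 31). 43 ≡ 13 (mod 30). So 10^{43} ≡ 10^{13} ≡ 9 (mod 31)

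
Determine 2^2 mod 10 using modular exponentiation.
2 = 2 (binary 10). Repeated squaring mod 10: 2^1 ≡ 2; 2^2 ≡ 2² = 4 ≡ 4. So 2^2 ≡ 4 (mod 10).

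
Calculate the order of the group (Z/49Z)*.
42

Prime factorization: 49 = 7^2
Using the formula φ(n) = n × Π(1 - 1/p) for each prime factor p:
φ(49) = 49 × (1 - 1/7)
φ(49) = 42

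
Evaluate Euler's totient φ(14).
6

Prime factorization: 14 = 2 × 7
Using the formula φ(n) = n × Π(1 - 1/p) for each prime factor p:
φ(14) = 14 × (1 - 1/2) × (1 - 1/7)
φ(14) = 6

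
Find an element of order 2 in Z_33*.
10 has order 2 mod 33 since 10^{2} ≡ 1 (mod 33) and no smaller power works.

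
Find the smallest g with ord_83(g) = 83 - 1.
p - 1 = 82 has prime divisors 2, 41. h is a primitive root mod 83 iff h^(82/q) ≢ 1 (mod 83) for each such q.
h = 2: 2^41 ≡ 82, 2^2 ≡ 4 (mod 83); none is 1, so 2 has order 82 and is a primitive root.
The smallest primitive root mod 83 is g = 2.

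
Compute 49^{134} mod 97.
54

Using successive squaring:
Binary expansion of 134: 10000110
Powers of 49 mod 97 (each is the square of the previous):
  49^1 ≡ 49 (mod 97)
  49^2 ≡ 49² = 2401 ≡ 73 (mod 97)
  49^4 ≡ 73² = 5329 ≡ 91 (mod 97)
  49^8 ≡ 91² = 8281 ≡ 36 (mod 97)
  49^16 ≡ 36² = 1296 ≡ 35 (mod 97)
  49^32 ≡ 35² = 1225 ≡ 61 (mod 97)
  49^64 ≡ 61² = 3721 ≡ 35 (mod 97)
  49^128 ≡ 35² = 1225 ≡ 61 (mod 97)
134 = 128 + 4 + 2, so 49^134 = 49^128 × 49^4 × 49^2 ≡ 61 × 91 × 73 (mod 97)
Multiplying step by step:
  61 × 91 = 5551 ≡ 22 (mod 97)
  22 × 73 = 1606 ≡ 54 (mod 97)
Result: 49^134 ≡ 54 (mod 97)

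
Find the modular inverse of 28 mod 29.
28^(-1) ≡ 28 (mod 29). Verification: 28 × 28 = 784 ≡ 1 (mod 29)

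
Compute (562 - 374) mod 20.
8

(562 - 374) = 188
188 mod 20 = 8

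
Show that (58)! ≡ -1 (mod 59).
(58)! mod 59 = 58. Since this equals -1 (mod 59), Wilson confirms 59 is prime.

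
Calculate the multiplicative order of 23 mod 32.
Powers of 23 mod 32: 23^1≡23, 23^2≡17, 23^3≡7, 23^4≡1. Order = 4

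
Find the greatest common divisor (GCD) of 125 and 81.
1

Using the Euclidean algorithm:
125 = 1 × 81 + 44
81 = 1 × 44 + 37
44 = 1 × 37 + 7
37 = 5 × 7 + 2
7 = 3 × 2 + 1
2 = 2 × 1 + 0

GCD(125, 81) = 1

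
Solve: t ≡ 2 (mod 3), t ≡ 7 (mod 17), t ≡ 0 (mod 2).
M = 3 × 17 × 2 = 102. M₁ = 34, y₁ ≡ 1 (mod 3). M₂ = 6, y₂ ≡ 3 (mod 17). M₃ = 51, y₃ ≡ 1 (mod 2). t = 2×34×1 + 7×6×3 + 0×51×1 ≡ 92 (mod 102)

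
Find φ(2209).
2162

Prime factorization: 2209 = 47^2
Using the formula φ(n) = n × Π(1 - 1/p) for each prime factor p:
φ(2209) = 2209 × (1 - 1/47)
φ(2209) = 2162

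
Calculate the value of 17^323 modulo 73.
Using Fermat: 17^{72} ≡ 1 (mod 73). 323 ≡ 35 (mod 72). So 17^{323} ≡ 17^{35} ≡ 30 (mod 73)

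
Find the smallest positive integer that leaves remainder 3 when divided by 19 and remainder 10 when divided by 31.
M = 19 × 31 = 589. M₁ = 31, y₁ ≡ 8 (mod 19). M₂ = 19, y₂ ≡ 18 (mod 31). x = 3×31×8 + 10×19×18 ≡ 41 (mod 589). The smallest positive such number is 41.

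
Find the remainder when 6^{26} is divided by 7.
By Fermat: 6^{6} ≡ 1 (mod 7). 26 = 4×6 + 2. So 6^{26} ≡ 6^{2} ≡ 1 (mod 7)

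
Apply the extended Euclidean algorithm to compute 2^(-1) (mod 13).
Extended GCD: 2(-6) + 13(1) = 1. So 2^(-1) ≡ 7 ≡ 7 (mod 13). Verify: 2 × 7 = 14 ≡ 1 (mod 13)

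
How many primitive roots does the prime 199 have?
Number of primitive roots mod 199 = φ(198) = 60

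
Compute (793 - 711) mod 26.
4

(793 - 711) = 82
82 mod 26 = 4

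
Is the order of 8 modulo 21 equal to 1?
No, the actual order is 2, not 1.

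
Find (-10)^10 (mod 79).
(-10) ≡ 69 (mod 79). 10 = 8 + 2 (binary 1010). Repeated squaring mod 79: 69^1 ≡ 69; 69^2 ≡ 69² = 4761 ≡ 21; 69^4 ≡ 21² = 441 ≡ 46; 69^8 ≡ 46² = 2116 ≡ 62. Multiply: (-10)^10 ≡ 69^8 × 69^2 ≡ 62 × 21 (mod 79): 62 × 21 = 1302 ≡ 38. So (-10)^10 ≡ 38 (mod 79).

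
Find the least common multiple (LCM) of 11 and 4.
44

First find GCD(11, 4) using the Euclidean algorithm:
11 = 2 × 4 + 3
4 = 1 × 3 + 1
3 = 3 × 1 + 0
GCD(11, 4) = 1

LCM formula: LCM(a, b) = (a × b) / GCD(a, b)
LCM(11, 4) = (11 × 4) / 1
LCM(11, 4) = 44 / 1
LCM(11, 4) = 44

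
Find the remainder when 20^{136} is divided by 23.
By Fermat: 20^{22} ≡ 1 (mod 23). 136 = 6×22 + 4. So 20^{136} ≡ 20^{4} ≡ 12 (mod 23)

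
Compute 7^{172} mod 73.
65

Using successive squaring:
Binary expansion of 172: 10101100
Powers of 7 mod 73 (each is the square of the previous):
  7^1 ≡ 7 (mod 73)
  7^2 ≡ 7² = 49 ≡ 49 (mod 73)
  7^4 ≡ 49² = 2401 ≡ 65 (mod 73)
  7^8 ≡ 65² = 4225 ≡ 64 (mod 73)
  7^16 ≡ 64² = 4096 ≡ 8 (mod 73)
  7^32 ≡ 8² = 64 ≡ 64 (mod 73)
  7^64 ≡ 64² = 4096 ≡ 8 (mod 73)
  7^128 ≡ 8² = 64 ≡ 64 (mod 73)
172 = 128 + 32 + 8 + 4, so 7^172 = 7^128 × 7^32 × 7^8 × 7^4 ≡ 64 × 64 × 64 × 65 (mod 73)
Multiplying step by step:
  64 × 64 = 4096 ≡ 8 (mod 73)
  8 × 64 = 512 ≡ 1 (mod 73)
  1 × 65 = 65 ≡ 65 (mod 73)
Result: 7^172 ≡ 65 (mod 73)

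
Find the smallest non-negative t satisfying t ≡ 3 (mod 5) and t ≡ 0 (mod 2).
M = 5 × 2 = 10. M₁ = 2, y₁ ≡ 3 (mod 5). M₂ = 5, y₂ ≡ 1 (mod 2). t = 3×2×3 + 0×5×1 ≡ 8 (mod 10)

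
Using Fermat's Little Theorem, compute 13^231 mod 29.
By Fermat: 13^{28} ≡ 1 (mod 29). 231 ≡ 7 (mod 28). So 13^{231} ≡ 13^{7} ≡ 28 (mod 29)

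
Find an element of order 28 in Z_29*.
2 has order 28 mod 29 since 2^{28} ≡ 1 (mod 29) and no smaller power works.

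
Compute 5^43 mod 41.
Using Fermat: 5^{40} ≡ 1 (mod 41). 43 ≡ 3 (mod 40). So 5^{43} ≡ 5^{3} ≡ 2 (mod 41)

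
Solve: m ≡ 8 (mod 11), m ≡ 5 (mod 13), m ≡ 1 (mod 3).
M = 11 × 13 × 3 = 429. M₁ = 39, y₁ ≡ 2 (mod 11). M₂ = 33, y₂ ≡ 2 (mod 13). M₃ = 143, y₃ ≡ 2 (mod 3). m = 8×39×2 + 5×33×2 + 1×143×2 ≡ 382 (mod 429)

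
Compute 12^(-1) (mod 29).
12^(-1) ≡ 17 (mod 29). Verification: 12 × 17 = 204 ≡ 1 (mod 29)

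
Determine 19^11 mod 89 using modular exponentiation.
Using repeated squaring. 11 = 8 + 2 + 1 (binary 1011). Repeated squaring mod 89: 19^1 ≡ 19; 19^2 ≡ 19² = 361 ≡ 5; 19^4 ≡ 5² = 25 ≡ 25; 19^8 ≡ 25² = 625 ≡ 2. Multiply: 19^11 = 19^8 × 19^2 × 19^1 ≡ 2 × 5 × 19 (mod 89): 2 × 5 = 10 ≡ 10; 10 × 19 = 190 ≡ 12. So 19^11 ≡ 12 (mod 89).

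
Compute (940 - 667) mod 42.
21

(940 - 667) = 273
273 mod 42 = 21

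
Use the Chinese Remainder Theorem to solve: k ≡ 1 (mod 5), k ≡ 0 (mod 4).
M = 5 × 4 = 20. M₁ = 4, y₁ ≡ 4 (mod 5). M₂ = 5, y₂ ≡ 1 (mod 4). k = 1×4×4 + 0×5×1 ≡ 16 (mod 20)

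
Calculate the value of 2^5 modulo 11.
5 = 4 + 1 (binary 101). Repeated squaring mod 11: 2^1 ≡ 2; 2^2 ≡ 2² = 4 ≡ 4; 2^4 ≡ 4² = 16 ≡ 5. Multiply: 2^5 = 2^4 × 2^1 ≡ 5 × 2 (mod 11): 5 × 2 = 10 ≡ 10. So 2^5 ≡ 10 (mod 11).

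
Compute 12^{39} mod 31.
15

Using successive squaring:
Binary expansion of 39: 100111
Powers of 12 mod 31 (each is the square of the previous):
  12^1 ≡ 12 (mod 31)
  12^2 ≡ 12² = 144 ≡ 20 (mod 31)
  12^4 ≡ 20² = 400 ≡ 28 (mod 31)
  12^8 ≡ 28² = 784 ≡ 9 (mod 31)
  12^16 ≡ 9² = 81 ≡ 19 (mod 31)
  12^32 ≡ 19² = 361 ≡ 20 (mod 31)
39 = 32 + 4 + 2 + 1, so 12^39 = 12^32 × 12^4 × 12^2 × 12^1 ≡ 20 × 28 × 20 × 12 (mod 31)
Multiplying step by step:
  20 × 28 = 560 ≡ 2 (mod 31)
  2 × 20 = 40 ≡ 9 (mod 31)
  9 × 12 = 108 ≡ 15 (mod 31)
Result: 12^39 ≡ 15 (mod 31)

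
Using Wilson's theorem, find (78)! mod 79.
By Wilson's theorem, (78)! ≡ -1 ≡ 78 (mod 79)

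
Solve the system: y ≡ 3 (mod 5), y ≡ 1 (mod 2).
M = 5 × 2 = 10. M₁ = 2, y₁ ≡ 3 (mod 5). M₂ = 5, y₂ ≡ 1 (mod 2). y = 3×2×3 + 1×5×1 ≡ 3 (mod 10)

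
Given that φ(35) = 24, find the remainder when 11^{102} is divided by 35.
By Euler: 11^{24} ≡ 1 (mod 35) since gcd(11, 35) = 1. 102 = 4×24 + 6. So 11^{102} ≡ 11^{6} ≡ 1 (mod 35)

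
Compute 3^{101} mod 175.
103

Using successive squaring:
Binary expansion of 101: 1100101
Powers of 3 mod 175 (each is the square of the previous):
  3^1 ≡ 3 (mod 175)
  3^2 ≡ 3² = 9 ≡ 9 (mod 175)
  3^4 ≡ 9² = 81 ≡ 81 (mod 175)
  3^8 ≡ 81² = 6561 ≡ 86 (mod 175)
  3^16 ≡ 86² = 7396 ≡ 46 (mod 175)
  3^32 ≡ 46² = 2116 ≡ 16 (mod 175)
  3^64 ≡ 16² = 256 ≡ 81 (mod 175)
101 = 64 + 32 + 4 + 1, so 3^101 = 3^64 × 3^32 × 3^4 × 3^1 ≡ 81 × 16 × 81 × 3 (mod 175)
Multiplying step by step:
  81 × 16 = 1296 ≡ 71 (mod 175)
  71 × 81 = 5751 ≡ 151 (mod 175)
  151 × 3 = 453 ≡ 103 (mod 175)
Result: 3^101 ≡ 103 (mod 175)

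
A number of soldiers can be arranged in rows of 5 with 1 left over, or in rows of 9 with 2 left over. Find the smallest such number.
M = 5 × 9 = 45. M₁ = 9, y₁ ≡ 4 (mod 5). M₂ = 5, y₂ ≡ 2 (mod 9). k = 1×9×4 + 2×5×2 ≡ 11 (mod 45). The smallest positive such number is 11.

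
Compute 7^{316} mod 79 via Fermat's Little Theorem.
31

By Fermat's Little Theorem, a^(p-1) ≡ 1 (mod p) for prime p and gcd(a, p) = 1
Here p = 79, so 7^78 ≡ 1 (mod 79)
We can reduce the exponent: 316 mod 78 = 4
So 7^316 ≡ 7^4 (mod 79)
Computing: 7^4 mod 79 = 31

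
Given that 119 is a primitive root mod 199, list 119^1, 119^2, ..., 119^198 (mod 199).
g^1, g^2, ..., g^{198} mod 199: {119, 32, 27, 29, 68, 132, 186, 45, 181, 47, 21, 111, 75, 169, 12, 35, 185, 125, 149, 20, 191, 43, 142, 182, 166, 53, 138, 104, 38, 144, 22, 31, 107, 196, 41, 103, 118, 112, 194, 2, 39, 64, 54, 58, 136, 65, 173, 90, 163, 94, 42, 23, 150, 139, 24, 70, 171, 51, 99, 40, 183, 86, 85, 165, 133, 106, 77, 9, 76, 89, 44, 62, 15, 193, 82, 7, 37, 25, 189, 4, 78, 128, 108, 116, 73, 130, 147, 180, 127, 188, 84, 46, 101, 79, 48, 140, 143, 102, 198, 80, 167, 172, 170, 131, 67, 13, 154, 18, 152, 178, 88, 124, 30, 187, 164, 14, 74, 50, 179, 8, 156, 57, 17, 33, 146, 61, 95, 161, 55, 177, 168, 92, 3, 158, 96, 81, 87, 5, 197, 160, 135, 145, 141, 63, 134, 26, 109, 36, 105, 157, 176, 49, 60, 175, 129, 28, 148, 100, 159, 16, 113, 114, 34, 66, 93, 122, 190, 123, 110, 155, 137, 184, 6, 117, 192, 162, 174, 10, 195, 121, 71, 91, 83, 126, 69, 52, 19, 72, 11, 115, 153, 98, 120, 151, 59, 56, 97, 1}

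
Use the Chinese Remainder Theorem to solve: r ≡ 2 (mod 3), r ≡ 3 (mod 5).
M = 3 × 5 = 15. M₁ = 5, y₁ ≡ 2 (mod 3). M₂ = 3, y₂ ≡ 2 (mod 5). r = 2×5×2 + 3×3×2 ≡ 8 (mod 15)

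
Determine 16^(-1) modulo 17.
16^(-1) ≡ 16 (mod 17). Verification: 16 × 16 = 256 ≡ 1 (mod 17)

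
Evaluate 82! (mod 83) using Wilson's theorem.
By Wilson's theorem, (82)! ≡ -1 ≡ 82 (mod 83)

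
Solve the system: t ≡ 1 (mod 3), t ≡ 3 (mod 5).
M = 3 × 5 = 15. M₁ = 5, y₁ ≡ 2 (mod 3). M₂ = 3, y₂ ≡ 2 (mod 5). t = 1×5×2 + 3×3×2 ≡ 13 (mod 15)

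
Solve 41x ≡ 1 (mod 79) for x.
27

Using Extended Euclidean Algorithm:
gcd(41, 79) = 1
Bezout coefficients: 41 × 27 + 79 × -14 = 1
So 41 × 27 ≡ 1 (mod 79)
The inverse is 27 mod 79 = 27
Verification: 41 × 27 = 1107 = 14 × 79 + 1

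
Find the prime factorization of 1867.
1867

Divide by primes starting from smallest:
1867 ÷ 1867 = 1

1867 = 1867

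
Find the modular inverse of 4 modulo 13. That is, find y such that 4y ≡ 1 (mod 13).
10

Using Extended Euclidean Algorithm:
gcd(4, 13) = 1
Bezout coefficients: 4 × -3 + 13 × 1 = 1
So 4 × -3 ≡ 1 (mod 13)
The inverse is -3 mod 13 = 10
Verification: 4 × 10 = 40 = 3 × 13 + 1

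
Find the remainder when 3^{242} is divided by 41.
By Fermat: 3^{40} ≡ 1 (mod 41). 242 = 6×40 + 2. So 3^{242} ≡ 3^{2} ≡ 9 (mod 41)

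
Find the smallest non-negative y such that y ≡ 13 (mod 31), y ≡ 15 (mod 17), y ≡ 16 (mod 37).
8600

Using the Chinese Remainder Theorem:
M = product of moduli = 19499
For equation 1: M_1 = 629, 629 ≡ 9 (mod 31), inverse of 629 mod 31 is 7 (check: 9 × 7 = 63 ≡ 1 (mod 31))
For equation 2: M_2 = 1147, 1147 ≡ 8 (mod 17), inverse of 1147 mod 17 is 15 (check: 8 × 15 = 120 ≡ 1 (mod 17))
For equation 3: M_3 = 527, 527 ≡ 9 (mod 37), inverse of 527 mod 37 is 33 (check: 9 × 33 = 297 ≡ 1 (mod 37))
Combine: y ≡ Σ r_i×M_i×(M_i⁻¹ mod m_i) = 13×629×7 + 15×1147×15 + 16×527×33 = 57239 + 258075 + 278256 = 593570
593570 mod 19499 = 8600
y ≡ 8600 (mod 19499)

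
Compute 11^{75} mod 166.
109

Using successive squaring:
Binary expansion of 75: 1001011
Powers of 11 mod 166 (each is the square of the previous):
  11^1 ≡ 11 (mod 166)
  11^2 ≡ 11² = 121 ≡ 121 (mod 166)
  11^4 ≡ 121² = 14641 ≡ 33 (mod 166)
  11^8 ≡ 33² = 1089 ≡ 93 (mod 166)
  11^16 ≡ 93² = 8649 ≡ 17 (mod 166)
  11^32 ≡ 17² = 289 ≡ 123 (mod 166)
  11^64 ≡ 123² = 15129 ≡ 23 (mod 166)
75 = 64 + 8 + 2 + 1, so 11^75 = 11^64 × 11^8 × 11^2 × 11^1 ≡ 23 × 93 × 121 × 11 (mod 166)
Multiplying step by step:
  23 × 93 = 2139 ≡ 147 (mod 166)
  147 × 121 = 17787 ≡ 25 (mod 166)
  25 × 11 = 275 ≡ 109 (mod 166)
Result: 11^75 ≡ 109 (mod 166)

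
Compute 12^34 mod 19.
Using Fermat: 12^{18} ≡ 1 (mod 19). 34 ≡ 16 (mod 18). So 12^{34} ≡ 12^{16} ≡ 7 (mod 19)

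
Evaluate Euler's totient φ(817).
756

Prime factorization: 817 = 19 × 43
Using the formula φ(n) = n × Π(1 - 1/p) for each prime factor p:
φ(817) = 817 × (1 - 1/19) × (1 - 1/43)
φ(817) = 756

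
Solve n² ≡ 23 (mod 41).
The square roots of 23 mod 41 are 33 and 8. Verify: 33² = 1089 ≡ 23 (mod 41)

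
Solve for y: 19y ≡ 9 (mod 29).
2

Since gcd(19, 29) = 1 divides 9, a solution exists.
Multiply both sides by the inverse of 19 mod 29:
  19^(-1) mod 29 = 26
  x ≡ 26 × 9 ≡ 234 ≡ 2 (mod 29)
Verification: 19 × 2 = 38 = 1 × 29 + 9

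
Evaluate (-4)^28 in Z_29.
Using Fermat: (-4)^{28} ≡ 1 (mod 29). 28 ≡ 0 (mod 28). So (-4)^{28} ≡ (-4)^{0} ≡ 1 (mod 29)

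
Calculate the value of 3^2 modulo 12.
2 = 2 (binary 10). Repeated squaring mod 12: 3^1 ≡ 3; 3^2 ≡ 3² = 9 ≡ 9. So 3^2 ≡ 9 (mod 12).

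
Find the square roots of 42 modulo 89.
The square roots of 42 mod 89 are 65 and 24. Verify: 65² = 4225 ≡ 42 (mod 89)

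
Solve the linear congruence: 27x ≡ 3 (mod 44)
5

Since gcd(27, 44) = 1 divides 3, a solution exists.
Multiply both sides by the inverse of 27 mod 44:
  27^(-1) mod 44 = 31
  x ≡ 31 × 3 ≡ 93 ≡ 5 (mod 44)
Verification: 27 × 5 = 135 = 3 × 44 + 3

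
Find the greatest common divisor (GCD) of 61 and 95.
1

Using the Euclidean algorithm:
61 = 0 × 95 + 61
95 = 1 × 61 + 34
61 = 1 × 34 + 27
34 = 1 × 27 + 7
27 = 3 × 7 + 6
7 = 1 × 6 + 1
6 = 6 × 1 + 0

GCD(61, 95) = 1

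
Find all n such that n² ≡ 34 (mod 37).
The square roots of 34 mod 37 are 16 and 21. Verify: 16² = 256 ≡ 34 (mod 37)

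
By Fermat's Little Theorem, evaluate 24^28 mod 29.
By Fermat's Little Theorem, 24^{28} ≡ 1 (mod 29) since 29 is prime and gcd(24, 29) = 1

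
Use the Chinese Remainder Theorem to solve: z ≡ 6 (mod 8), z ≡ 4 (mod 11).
M = 8 × 11 = 88. M₁ = 11, y₁ ≡ 3 (mod 8). M₂ = 8, y₂ ≡ 7 (mod 11). z = 6×11×3 + 4×8×7 ≡ 70 (mod 88)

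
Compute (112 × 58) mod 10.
6

(112 × 58) = 6496
6496 mod 10 = 6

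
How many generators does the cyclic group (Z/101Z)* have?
40

The number of primitive roots modulo p is φ(p-1) = φ(100)
φ(100) = 40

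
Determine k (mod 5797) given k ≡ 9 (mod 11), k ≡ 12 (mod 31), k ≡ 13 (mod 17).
1934

Using the Chinese Remainder Theorem:
M = product of moduli = 5797
For equation 1: M_1 = 527, 527 ≡ 10 (mod 11), inverse of 527 mod 11 is 10 (check: 10 × 10 = 100 ≡ 1 (mod 11))
For equation 2: M_2 = 187, 187 ≡ 1 (mod 31), inverse of 187 mod 31 is 1 (check: 1 × 1 = 1 ≡ 1 (mod 31))
For equation 3: M_3 = 341, 341 ≡ 1 (mod 17), inverse of 341 mod 17 is 1 (check: 1 × 1 = 1 ≡ 1 (mod 17))
Combine: k ≡ Σ r_i×M_i×(M_i⁻¹ mod m_i) = 9×527×10 + 12×187×1 + 13×341×1 = 47430 + 2244 + 4433 = 54107
54107 mod 5797 = 1934
k ≡ 1934 (mod 5797)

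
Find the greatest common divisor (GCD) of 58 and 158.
2

Using the Euclidean algorithm:
58 = 0 × 158 + 58
158 = 2 × 58 + 42
58 = 1 × 42 + 16
42 = 2 × 16 + 10
16 = 1 × 10 + 6
10 = 1 × 6 + 4
6 = 1 × 4 + 2
4 = 2 × 2 + 0

GCD(58, 158) = 2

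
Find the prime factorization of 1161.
3^3 × 43

Divide by primes starting from smallest:
1161 ÷ 3 = 387
387 ÷ 3 = 129
129 ÷ 3 = 43
43 ÷ 43 = 1

1161 = 3^3 × 43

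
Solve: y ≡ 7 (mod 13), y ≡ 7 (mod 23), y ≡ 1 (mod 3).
M = 13 × 23 × 3 = 897. M₁ = 69, y₁ ≡ 10 (mod 13). M₂ = 39, y₂ ≡ 13 (mod 23). M₃ = 299, y₃ ≡ 2 (mod 3). y = 7×69×10 + 7×39×13 + 1×299×2 ≡ 7 (mod 897)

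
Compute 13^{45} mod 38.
37

Using successive squaring:
Binary expansion of 45: 101101
Powers of 13 mod 38 (each is the square of the previous):
  13^1 ≡ 13 (mod 38)
  13^2 ≡ 13² = 169 ≡ 17 (mod 38)
  13^4 ≡ 17² = 289 ≡ 23 (mod 38)
  13^8 ≡ 23² = 529 ≡ 35 (mod 38)
  13^16 ≡ 35² = 1225 ≡ 9 (mod 38)
  13^32 ≡ 9² = 81 ≡ 5 (mod 38)
45 = 32 + 8 + 4 + 1, so 13^45 = 13^32 × 13^8 × 13^4 × 13^1 ≡ 5 × 35 × 23 × 13 (mod 38)
Multiplying step by step:
  5 × 35 = 175 ≡ 23 (mod 38)
  23 × 23 = 529 ≡ 35 (mod 38)
  35 × 13 = 455 ≡ 37 (mod 38)
Result: 13^45 ≡ 37 (mod 38)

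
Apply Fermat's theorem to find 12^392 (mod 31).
By Fermat: 12^{30} ≡ 1 (mod 31). 392 ≡ 2 (mod 30). So 12^{392} ≡ 12^{2} ≡ 20 (mod 31)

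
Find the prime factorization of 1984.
2^6 × 31

Divide by primes starting from smallest:
1984 ÷ 2 = 992
992 ÷ 2 = 496
496 ÷ 2 = 248
248 ÷ 2 = 124
124 ÷ 2 = 62
62 ÷ 2 = 31
31 ÷ 31 = 1

1984 = 2^6 × 31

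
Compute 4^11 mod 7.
Using Fermat: 4^{6} ≡ 1 (mod 7). 11 ≡ 5 (mod 6). So 4^{11} ≡ 4^{5} ≡ 2 (mod 7)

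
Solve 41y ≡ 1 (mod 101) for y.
41^(-1) ≡ 69 (mod 101). Verification: 41 × 69 = 2829 ≡ 1 (mod 101)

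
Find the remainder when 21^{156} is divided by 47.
By Fermat: 21^{46} ≡ 1 (mod 47). 156 = 3×46 + 18. So 21^{156} ≡ 21^{18} ≡ 17 (mod 47)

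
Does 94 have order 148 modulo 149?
p - 1 = 148 has prime divisors 2, 37. Check 94^(148/q) mod 149 for each: 94^(148/2) = 94^74 ≡ 148, 94^(148/37) = 94^4 ≡ 88 (mod 149). None of these is 1, so 94 has order 148 = φ(149), so it is a primitive root mod 149.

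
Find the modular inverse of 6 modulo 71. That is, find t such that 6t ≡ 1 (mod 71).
12

Using Extended Euclidean Algorithm:
gcd(6, 71) = 1
Bezout coefficients: 6 × 12 + 71 × -1 = 1
So 6 × 12 ≡ 1 (mod 71)
The inverse is 12 mod 71 = 12
Verification: 6 × 12 = 72 = 1 × 71 + 1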